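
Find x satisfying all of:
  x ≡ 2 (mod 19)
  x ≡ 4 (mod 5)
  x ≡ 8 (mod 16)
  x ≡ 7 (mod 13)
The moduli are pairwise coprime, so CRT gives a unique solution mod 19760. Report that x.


Product of moduli M = 19 · 5 · 16 · 13 = 19760.
Merge one congruence at a time:
  Start: x ≡ 2 (mod 19).
  Combine with x ≡ 4 (mod 5); new modulus lcm = 95.
    Write x = 2 + 19·t and substitute into x ≡ 4 (mod 5): 19·t ≡ 4 − 2 = 2 (mod 5).
    Reduce coefficients mod 5: 4·t ≡ 2 (mod 5).
    The inverse of 4 mod 5 is 4 (since 4·4 = 16 = 3·5 + 1), so t ≡ 4·2 = 8 ≡ 3 (mod 5).
    Then x = 2 + 19·3 = 59, valid modulo lcm(19, 5) = 95: x ≡ 59 (mod 95).
  Combine with x ≡ 8 (mod 16); new modulus lcm = 1520.
    Write x = 59 + 95·t and substitute into x ≡ 8 (mod 16): 95·t ≡ 8 − 59 = -51 (mod 16).
    Reduce coefficients mod 16: 15·t ≡ 13 (mod 16).
    The inverse of 15 mod 16 is 15 (since 15·15 = 225 = 14·16 + 1), so t ≡ 15·13 = 195 ≡ 3 (mod 16).
    Then x = 59 + 95·3 = 344, valid modulo lcm(95, 16) = 1520: x ≡ 344 (mod 1520).
  Combine with x ≡ 7 (mod 13); new modulus lcm = 19760.
    Write x = 344 + 1520·t and substitute into x ≡ 7 (mod 13): 1520·t ≡ 7 − 344 = -337 (mod 13).
    Reduce coefficients mod 13: 12·t ≡ 1 (mod 13).
    The inverse of 12 mod 13 is 12 (since 12·12 = 144 = 11·13 + 1), so t ≡ 12·1 = 12 ≡ 12 (mod 13).
    Then x = 344 + 1520·12 = 18584, valid modulo lcm(1520, 13) = 19760: x ≡ 18584 (mod 19760).
Verify against each original: 18584 mod 19 = 2, 18584 mod 5 = 4, 18584 mod 16 = 8, 18584 mod 13 = 7.

x ≡ 18584 (mod 19760).


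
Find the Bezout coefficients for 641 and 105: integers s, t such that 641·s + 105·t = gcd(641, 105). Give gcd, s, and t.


Euclidean algorithm on (641, 105) — divide until remainder is 0:
  641 = 6 · 105 + 11
  105 = 9 · 11 + 6
  11 = 1 · 6 + 5
  6 = 1 · 5 + 1
  5 = 5 · 1 + 0
gcd(641, 105) = 1.
Track Bezout coefficients alongside the remainders: start with r₀ = 641 = a·1 + b·0 (s = 1, t = 0) and r₁ = 105 = a·0 + b·1 (s = 0, t = 1); each new remainder r_{k+1} = r_{k-1} − q_k·r_k inherits s_{k+1} = s_{k-1} − q_k·s_k, t_{k+1} = t_{k-1} − q_k·t_k, so r_k = a·s_k + b·t_k at every step:
  q = 6: r = 11, s = 1 − 6·0 = 1, t = 0 − 6·1 = -6  (check: 641·1 + 105·(-6) = 11)
  q = 9: r = 6, s = 0 − 9·1 = -9, t = 1 − 9·(-6) = 55  (check: 641·(-9) + 105·55 = 6)
  q = 1: r = 5, s = 1 − 1·(-9) = 10, t = -6 − 1·55 = -61  (check: 641·10 + 105·(-61) = 5)
  q = 1: r = 1, s = -9 − 1·10 = -19, t = 55 − 1·(-61) = 116  (check: 641·(-19) + 105·116 = 1)
The row with r = 1 (the gcd) gives the Bezout coefficients s = -19, t = 116.
Result: 641 · (-19) + 105 · (116) = 1.

gcd(641, 105) = 1; s = -19, t = 116 (check: 641·(-19) + 105·116 = 1).


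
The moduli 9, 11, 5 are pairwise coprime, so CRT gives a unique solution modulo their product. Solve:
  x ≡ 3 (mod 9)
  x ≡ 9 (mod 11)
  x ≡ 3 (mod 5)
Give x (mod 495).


Moduli 9, 11, 5 are pairwise coprime; by CRT there is a unique solution modulo M = 9 · 11 · 5 = 495.
Solve pairwise, accumulating the modulus:
  Start with x ≡ 3 (mod 9).
  Combine with x ≡ 9 (mod 11): since gcd(9, 11) = 1, we get a unique residue mod 99.
    Write x = 3 + 9·t and substitute into x ≡ 9 (mod 11): 9·t ≡ 9 − 3 = 6 (mod 11).
    The inverse of 9 mod 11 is 5 (since 9·5 = 45 = 4·11 + 1), so t ≡ 5·6 = 30 ≡ 8 (mod 11).
    Then x = 3 + 9·8 = 75, valid modulo lcm(9, 11) = 99: x ≡ 75 (mod 99).
  Combine with x ≡ 3 (mod 5): since gcd(99, 5) = 1, we get a unique residue mod 495.
    Write x = 75 + 99·t and substitute into x ≡ 3 (mod 5): 99·t ≡ 3 − 75 = -72 (mod 5).
    Reduce coefficients mod 5: 4·t ≡ 3 (mod 5).
    The inverse of 4 mod 5 is 4 (since 4·4 = 16 = 3·5 + 1), so t ≡ 4·3 = 12 ≡ 2 (mod 5).
    Then x = 75 + 99·2 = 273, valid modulo lcm(99, 5) = 495: x ≡ 273 (mod 495).
Verify: 273 mod 9 = 3 ✓, 273 mod 11 = 9 ✓, 273 mod 5 = 3 ✓.

x ≡ 273 (mod 495).


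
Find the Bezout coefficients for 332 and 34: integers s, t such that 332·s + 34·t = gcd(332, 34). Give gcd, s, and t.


Euclidean algorithm on (332, 34) — divide until remainder is 0:
  332 = 9 · 34 + 26
  34 = 1 · 26 + 8
  26 = 3 · 8 + 2
  8 = 4 · 2 + 0
gcd(332, 34) = 2.
Track Bezout coefficients alongside the remainders: start with r₀ = 332 = a·1 + b·0 (s = 1, t = 0) and r₁ = 34 = a·0 + b·1 (s = 0, t = 1); each new remainder r_{k+1} = r_{k-1} − q_k·r_k inherits s_{k+1} = s_{k-1} − q_k·s_k, t_{k+1} = t_{k-1} − q_k·t_k, so r_k = a·s_k + b·t_k at every step:
  q = 9: r = 26, s = 1 − 9·0 = 1, t = 0 − 9·1 = -9  (check: 332·1 + 34·(-9) = 26)
  q = 1: r = 8, s = 0 − 1·1 = -1, t = 1 − 1·(-9) = 10  (check: 332·(-1) + 34·10 = 8)
  q = 3: r = 2, s = 1 − 3·(-1) = 4, t = -9 − 3·10 = -39  (check: 332·4 + 34·(-39) = 2)
The row with r = 2 (the gcd) gives the Bezout coefficients s = 4, t = -39.
Result: 332 · (4) + 34 · (-39) = 2.

gcd(332, 34) = 2; s = 4, t = -39 (check: 332·4 + 34·(-39) = 2).


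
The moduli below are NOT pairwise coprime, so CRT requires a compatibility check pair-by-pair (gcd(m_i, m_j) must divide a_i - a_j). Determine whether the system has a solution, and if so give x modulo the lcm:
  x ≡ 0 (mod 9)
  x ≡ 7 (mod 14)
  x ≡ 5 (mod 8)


Moduli 9, 14, 8 are not pairwise coprime, so CRT works modulo lcm(m_i) when all pairwise compatibility conditions hold.
Pairwise compatibility: gcd(m_i, m_j) must divide a_i - a_j for every pair.
Merge one congruence at a time:
  Start: x ≡ 0 (mod 9).
  Combine with x ≡ 7 (mod 14): gcd(9, 14) = 1; 7 - 0 = 7, which IS divisible by 1, so compatible.
    Write x = 0 + 9·t and substitute into x ≡ 7 (mod 14): 9·t ≡ 7 − 0 = 7 (mod 14).
    The inverse of 9 mod 14 is 11 (since 9·11 = 99 = 7·14 + 1), so t ≡ 11·7 = 77 ≡ 7 (mod 14).
    Then x = 0 + 9·7 = 63, valid modulo lcm(9, 14) = 126: x ≡ 63 (mod 126).
  Combine with x ≡ 5 (mod 8): gcd(126, 8) = 2; 5 - 63 = -58, which IS divisible by 2, so compatible.
    Write x = 63 + 126·t and substitute into x ≡ 5 (mod 8): 126·t ≡ 5 − 63 = -58 (mod 8).
    Divide the congruence (and modulus) by g = 2: 63·t ≡ -29 (mod 4).
    Reduce coefficients mod 4: 3·t ≡ 3 (mod 4).
    The inverse of 3 mod 4 is 3 (since 3·3 = 9 = 2·4 + 1), so t ≡ 3·3 = 9 ≡ 1 (mod 4).
    Then x = 63 + 126·1 = 189, valid modulo lcm(126, 8) = 504: x ≡ 189 (mod 504).
Verify: 189 mod 9 = 0, 189 mod 14 = 7, 189 mod 8 = 5.

x ≡ 189 (mod 504).


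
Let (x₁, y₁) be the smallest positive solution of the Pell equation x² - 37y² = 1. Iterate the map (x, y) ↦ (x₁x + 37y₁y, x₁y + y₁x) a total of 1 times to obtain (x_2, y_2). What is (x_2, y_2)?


Step 1: Find the fundamental solution (x₁, y₁) of x² - 37y² = 1.
  Expand √37 as a continued fraction. a₀ = ⌊√37⌋ = 6; iterate m_{k+1} = d_k·a_k − m_k, d_{k+1} = (37 − m_{k+1}²)/d_k, a_{k+1} = ⌊(a₀ + m_{k+1})/d_{k+1}⌋ (starting m₀ = 0, d₀ = 1), with convergents p_k = a_k·p_{k-1} + p_{k-2}, q_k = a_k·q_{k-1} + q_{k-2} (p₋₁ = 1, q₋₁ = 0):
  k = 0: a₀ = 6; p₀/q₀ = 6/1; p₀² − 37·q₀² = 36 − 37 = -1.
  k = 1: m = 6, d = 1, a = ⌊(6 + 6)/1⌋ = 12; p/q = (12·6 + 1)/(12·1 + 0) = 73/12; p² − 37·q² = 5329 − 5328 = 1.
  The first convergent with p² − 37·q² = 1 gives the fundamental solution (x₁, y₁) = (73, 12).
Step 2: Apply the recurrence (x_{n+1}, y_{n+1}) = (x₁x_n + 37y₁y_n, x₁y_n + y₁x_n) repeatedly.
  From (x_1, y_1) = (73, 12): x_2 = 73·73 + 37·12·12 = 10657; y_2 = 73·12 + 12·73 = 1752.
Step 3: Verify x_2² - 37·y_2² = 113571649 - 113571648 = 1 (should be 1). ✓

(x_1, y_1) = (73, 12); (x_2, y_2) = (10657, 1752).


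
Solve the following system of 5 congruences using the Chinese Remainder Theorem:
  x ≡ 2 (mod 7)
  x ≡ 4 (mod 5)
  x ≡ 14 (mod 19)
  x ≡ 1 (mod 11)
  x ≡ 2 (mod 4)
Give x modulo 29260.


Product of moduli M = 7 · 5 · 19 · 11 · 4 = 29260.
Merge one congruence at a time:
  Start: x ≡ 2 (mod 7).
  Combine with x ≡ 4 (mod 5); new modulus lcm = 35.
    Write x = 2 + 7·t and substitute into x ≡ 4 (mod 5): 7·t ≡ 4 − 2 = 2 (mod 5).
    Reduce coefficients mod 5: 2·t ≡ 2 (mod 5).
    The inverse of 2 mod 5 is 3 (since 2·3 = 6 = 1·5 + 1), so t ≡ 3·2 = 6 ≡ 1 (mod 5).
    Then x = 2 + 7·1 = 9, valid modulo lcm(7, 5) = 35: x ≡ 9 (mod 35).
  Combine with x ≡ 14 (mod 19); new modulus lcm = 665.
    Write x = 9 + 35·t and substitute into x ≡ 14 (mod 19): 35·t ≡ 14 − 9 = 5 (mod 19).
    Reduce coefficients mod 19: 16·t ≡ 5 (mod 19).
    The inverse of 16 mod 19 is 6 (since 16·6 = 96 = 5·19 + 1), so t ≡ 6·5 = 30 ≡ 11 (mod 19).
    Then x = 9 + 35·11 = 394, valid modulo lcm(35, 19) = 665: x ≡ 394 (mod 665).
  Combine with x ≡ 1 (mod 11); new modulus lcm = 7315.
    Write x = 394 + 665·t and substitute into x ≡ 1 (mod 11): 665·t ≡ 1 − 394 = -393 (mod 11).
    Reduce coefficients mod 11: 5·t ≡ 3 (mod 11).
    The inverse of 5 mod 11 is 9 (since 5·9 = 45 = 4·11 + 1), so t ≡ 9·3 = 27 ≡ 5 (mod 11).
    Then x = 394 + 665·5 = 3719, valid modulo lcm(665, 11) = 7315: x ≡ 3719 (mod 7315).
  Combine with x ≡ 2 (mod 4); new modulus lcm = 29260.
    Write x = 3719 + 7315·t and substitute into x ≡ 2 (mod 4): 7315·t ≡ 2 − 3719 = -3717 (mod 4).
    Reduce coefficients mod 4: 3·t ≡ 3 (mod 4).
    The inverse of 3 mod 4 is 3 (since 3·3 = 9 = 2·4 + 1), so t ≡ 3·3 = 9 ≡ 1 (mod 4).
    Then x = 3719 + 7315·1 = 11034, valid modulo lcm(7315, 4) = 29260: x ≡ 11034 (mod 29260).
Verify against each original: 11034 mod 7 = 2, 11034 mod 5 = 4, 11034 mod 19 = 14, 11034 mod 11 = 1, 11034 mod 4 = 2.

x ≡ 11034 (mod 29260).


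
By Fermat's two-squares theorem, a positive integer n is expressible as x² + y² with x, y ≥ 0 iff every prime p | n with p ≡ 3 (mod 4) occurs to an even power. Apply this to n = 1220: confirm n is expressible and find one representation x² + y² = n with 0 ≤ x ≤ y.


Step 1: Factor n = 1220 = 2^2 · 5 · 61.
Step 2: Check the mod-4 condition on each prime factor: 2 = 2 (special); 5 ≡ 1 (mod 4), exponent 1; 61 ≡ 1 (mod 4), exponent 1.
All primes ≡ 3 (mod 4) appear to even exponent (or don't appear), so by the two-squares theorem n IS expressible as a sum of two squares.
Step 3: Build a representation. Group n = k² · m with k = 2 and m = 5 · 61 = 305 (a product of primes ≡ 1 (mod 4)); a representation of m scales to one of n via (k·x)² + (k·y)² = k²(x² + y²). Each prime p ≡ 1 (mod 4) is itself a sum of two squares; find a² by testing p − a² for a perfect square:
  5: 5 − 1² = 4 = 2² ⇒ 5 = 1² + 2².
  61: 61 − 1² = 60, 61 − 2² = 57, 61 − 3² = 52, 61 − 4² = 45, 61 − 5² = 36 = 6² ⇒ 61 = 5² + 6².
  Combine using the Brahmagupta–Fibonacci identity (a² + b²)(c² + d²) = (ac − bd)² + (ad + bc)² = (ac + bd)² + (ad − bc)²:
  5 · 61 = 305: from (1² + 2²)(5² + 6²), take (1·5 − 2·6, 1·6 + 2·5) = (5 − 12, 6 + 10) = (-7, 16); dropping signs (only squares matter) gives (7, 16); check 7² + 16² = 49 + 256 = 305 ✓.
  Scale by k = 2: (2·7, 2·16) = (14, 32).
Step 4: Order so x ≤ y and verify: 14² + 32² = 196 + 1024 = 1220 = n. ✓

n = 1220 = 14² + 32² (one valid representation with x ≤ y).


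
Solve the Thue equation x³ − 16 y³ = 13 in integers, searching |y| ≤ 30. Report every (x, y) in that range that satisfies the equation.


The equation is x³ - 16y³ = 13. For fixed y, x³ = 16·y³ + 13, so a solution requires the RHS to be a perfect cube.
Strategy: iterate y from -30 to 30, compute RHS = 16·y³ + 13, and check whether it is a (positive or negative) perfect cube.
Check small values of y:
  y = 0: RHS = 13 is not a perfect cube.
  y = 1: RHS = 29 is not a perfect cube.
  y = -1: RHS = -3 is not a perfect cube.
  y = 2: RHS = 141 is not a perfect cube.
  y = -2: RHS = -115 is not a perfect cube.
  y = 3: RHS = 445 is not a perfect cube.
  y = -3: RHS = -419 is not a perfect cube.
Continuing the search up to |y| = 30 finds no solutions either.
No (x, y) in the scanned range satisfies the equation.

No integer solutions with |y| ≤ 30.


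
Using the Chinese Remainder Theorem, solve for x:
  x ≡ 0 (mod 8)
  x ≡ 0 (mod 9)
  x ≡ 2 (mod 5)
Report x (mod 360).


Moduli 8, 9, 5 are pairwise coprime; by CRT there is a unique solution modulo M = 8 · 9 · 5 = 360.
Solve pairwise, accumulating the modulus:
  Start with x ≡ 0 (mod 8).
  Combine with x ≡ 0 (mod 9): since gcd(8, 9) = 1, we get a unique residue mod 72.
    Write x = 0 + 8·t and substitute into x ≡ 0 (mod 9): 8·t ≡ 0 − 0 = 0 (mod 9).
    The inverse of 8 mod 9 is 8 (since 8·8 = 64 = 7·9 + 1), so t ≡ 8·0 = 0 ≡ 0 (mod 9).
    Then x = 0 + 8·0 = 0, valid modulo lcm(8, 9) = 72: x ≡ 0 (mod 72).
  Combine with x ≡ 2 (mod 5): since gcd(72, 5) = 1, we get a unique residue mod 360.
    Write x = 0 + 72·t and substitute into x ≡ 2 (mod 5): 72·t ≡ 2 − 0 = 2 (mod 5).
    Reduce coefficients mod 5: 2·t ≡ 2 (mod 5).
    The inverse of 2 mod 5 is 3 (since 2·3 = 6 = 1·5 + 1), so t ≡ 3·2 = 6 ≡ 1 (mod 5).
    Then x = 0 + 72·1 = 72, valid modulo lcm(72, 5) = 360: x ≡ 72 (mod 360).
Verify: 72 mod 8 = 0 ✓, 72 mod 9 = 0 ✓, 72 mod 5 = 2 ✓.

x ≡ 72 (mod 360).


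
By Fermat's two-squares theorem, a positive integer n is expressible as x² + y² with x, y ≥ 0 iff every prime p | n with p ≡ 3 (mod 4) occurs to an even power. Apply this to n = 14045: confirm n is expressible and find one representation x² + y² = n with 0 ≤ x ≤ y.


Step 1: Factor n = 14045 = 5 · 53^2.
Step 2: Check the mod-4 condition on each prime factor: 5 ≡ 1 (mod 4), exponent 1; 53 ≡ 1 (mod 4), exponent 2.
All primes ≡ 3 (mod 4) appear to even exponent (or don't appear), so by the two-squares theorem n IS expressible as a sum of two squares.
Step 3: Build a representation. Here n = 5 · 53 · 53 is a product of primes ≡ 1 (mod 4). Each prime p ≡ 1 (mod 4) is itself a sum of two squares; find a² by testing p − a² for a perfect square:
  5: 5 − 1² = 4 = 2² ⇒ 5 = 1² + 2².
  53: 53 − 1² = 52, 53 − 2² = 49 = 7² ⇒ 53 = 2² + 7².
  Combine using the Brahmagupta–Fibonacci identity (a² + b²)(c² + d²) = (ac − bd)² + (ad + bc)² = (ac + bd)² + (ad − bc)²:
  5 · 53 = 265: from (1² + 2²)(2² + 7²), take (1·2 − 2·7, 1·7 + 2·2) = (2 − 14, 7 + 4) = (-12, 11); dropping signs (only squares matter) gives (12, 11); check 12² + 11² = 144 + 121 = 265 ✓.
  265 · 53 = 14045: from (12² + 11²)(2² + 7²), take (12·2 − 11·7, 12·7 + 11·2) = (24 − 77, 84 + 22) = (-53, 106); dropping signs (only squares matter) gives (53, 106); check 53² + 106² = 2809 + 11236 = 14045 ✓.
Step 4: Order so x ≤ y and verify: 53² + 106² = 2809 + 11236 = 14045 = n. ✓

n = 14045 = 53² + 106² (one valid representation with x ≤ y).


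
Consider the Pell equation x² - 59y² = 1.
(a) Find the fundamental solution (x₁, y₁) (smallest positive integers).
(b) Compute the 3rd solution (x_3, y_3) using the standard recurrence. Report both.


Step 1: Find the fundamental solution (x₁, y₁) of x² - 59y² = 1.
  Expand √59 as a continued fraction. a₀ = ⌊√59⌋ = 7; iterate m_{k+1} = d_k·a_k − m_k, d_{k+1} = (59 − m_{k+1}²)/d_k, a_{k+1} = ⌊(a₀ + m_{k+1})/d_{k+1}⌋ (starting m₀ = 0, d₀ = 1), with convergents p_k = a_k·p_{k-1} + p_{k-2}, q_k = a_k·q_{k-1} + q_{k-2} (p₋₁ = 1, q₋₁ = 0):
  k = 0: a₀ = 7; p₀/q₀ = 7/1; p₀² − 59·q₀² = 49 − 59 = -10.
  k = 1: m = 7, d = 10, a = ⌊(7 + 7)/10⌋ = 1; p/q = (1·7 + 1)/(1·1 + 0) = 8/1; p² − 59·q² = 64 − 59 = 5.
  k = 2: m = 3, d = 5, a = ⌊(7 + 3)/5⌋ = 2; p/q = (2·8 + 7)/(2·1 + 1) = 23/3; p² − 59·q² = 529 − 531 = -2.
  k = 3: m = 7, d = 2, a = ⌊(7 + 7)/2⌋ = 7; p/q = (7·23 + 8)/(7·3 + 1) = 169/22; p² − 59·q² = 28561 − 28556 = 5.
  k = 4: m = 7, d = 5, a = ⌊(7 + 7)/5⌋ = 2; p/q = (2·169 + 23)/(2·22 + 3) = 361/47; p² − 59·q² = 130321 − 130331 = -10.
  k = 5: m = 3, d = 10, a = ⌊(7 + 3)/10⌋ = 1; p/q = (1·361 + 169)/(1·47 + 22) = 530/69; p² − 59·q² = 280900 − 280899 = 1.
  The first convergent with p² − 59·q² = 1 gives the fundamental solution (x₁, y₁) = (530, 69).
Step 2: Apply the recurrence (x_{n+1}, y_{n+1}) = (x₁x_n + 59y₁y_n, x₁y_n + y₁x_n) repeatedly.
  From (x_1, y_1) = (530, 69): x_2 = 530·530 + 59·69·69 = 561799; y_2 = 530·69 + 69·530 = 73140.
  From (x_2, y_2) = (561799, 73140): x_3 = 530·561799 + 59·69·73140 = 595506410; y_3 = 530·73140 + 69·561799 = 77528331.
Step 3: Verify x_3² - 59·y_3² = 354627884351088100 - 354627884351088099 = 1 (should be 1). ✓

(x_1, y_1) = (530, 69); (x_3, y_3) = (595506410, 77528331).


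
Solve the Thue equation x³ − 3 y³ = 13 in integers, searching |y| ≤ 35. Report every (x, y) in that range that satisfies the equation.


The equation is x³ - 3y³ = 13. For fixed y, x³ = 3·y³ + 13, so a solution requires the RHS to be a perfect cube.
Strategy: iterate y from -35 to 35, compute RHS = 3·y³ + 13, and check whether it is a (positive or negative) perfect cube.
Check small values of y:
  y = 0: RHS = 13 is not a perfect cube.
  y = 1: RHS = 16 is not a perfect cube.
  y = -1: RHS = 10 is not a perfect cube.
  y = 2: RHS = 37 is not a perfect cube.
  y = -2: RHS = -11 is not a perfect cube.
  y = 3: RHS = 94 is not a perfect cube.
  y = -3: RHS = -68 is not a perfect cube.
Continuing the search up to |y| = 35 finds no solutions either.
No (x, y) in the scanned range satisfies the equation.

No integer solutions with |y| ≤ 35.


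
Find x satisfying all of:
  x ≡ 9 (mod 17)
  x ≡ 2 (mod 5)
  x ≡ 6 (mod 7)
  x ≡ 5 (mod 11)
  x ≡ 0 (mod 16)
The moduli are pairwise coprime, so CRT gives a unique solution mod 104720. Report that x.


Product of moduli M = 17 · 5 · 7 · 11 · 16 = 104720.
Merge one congruence at a time:
  Start: x ≡ 9 (mod 17).
  Combine with x ≡ 2 (mod 5); new modulus lcm = 85.
    Write x = 9 + 17·t and substitute into x ≡ 2 (mod 5): 17·t ≡ 2 − 9 = -7 (mod 5).
    Reduce coefficients mod 5: 2·t ≡ 3 (mod 5).
    The inverse of 2 mod 5 is 3 (since 2·3 = 6 = 1·5 + 1), so t ≡ 3·3 = 9 ≡ 4 (mod 5).
    Then x = 9 + 17·4 = 77, valid modulo lcm(17, 5) = 85: x ≡ 77 (mod 85).
  Combine with x ≡ 6 (mod 7); new modulus lcm = 595.
    Write x = 77 + 85·t and substitute into x ≡ 6 (mod 7): 85·t ≡ 6 − 77 = -71 (mod 7).
    Reduce coefficients mod 7: 1·t ≡ 6 (mod 7).
    So t ≡ 6 (mod 7).
    Then x = 77 + 85·6 = 587, valid modulo lcm(85, 7) = 595: x ≡ 587 (mod 595).
  Combine with x ≡ 5 (mod 11); new modulus lcm = 6545.
    Write x = 587 + 595·t and substitute into x ≡ 5 (mod 11): 595·t ≡ 5 − 587 = -582 (mod 11).
    Reduce coefficients mod 11: 1·t ≡ 1 (mod 11).
    So t ≡ 1 (mod 11).
    Then x = 587 + 595·1 = 1182, valid modulo lcm(595, 11) = 6545: x ≡ 1182 (mod 6545).
  Combine with x ≡ 0 (mod 16); new modulus lcm = 104720.
    Write x = 1182 + 6545·t and substitute into x ≡ 0 (mod 16): 6545·t ≡ 0 − 1182 = -1182 (mod 16).
    Reduce coefficients mod 16: 1·t ≡ 2 (mod 16).
    So t ≡ 2 (mod 16).
    Then x = 1182 + 6545·2 = 14272, valid modulo lcm(6545, 16) = 104720: x ≡ 14272 (mod 104720).
Verify against each original: 14272 mod 17 = 9, 14272 mod 5 = 2, 14272 mod 7 = 6, 14272 mod 11 = 5, 14272 mod 16 = 0.

x ≡ 14272 (mod 104720).


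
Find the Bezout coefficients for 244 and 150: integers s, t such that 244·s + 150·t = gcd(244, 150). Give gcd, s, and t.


Euclidean algorithm on (244, 150) — divide until remainder is 0:
  244 = 1 · 150 + 94
  150 = 1 · 94 + 56
  94 = 1 · 56 + 38
  56 = 1 · 38 + 18
  38 = 2 · 18 + 2
  18 = 9 · 2 + 0
gcd(244, 150) = 2.
Track Bezout coefficients alongside the remainders: start with r₀ = 244 = a·1 + b·0 (s = 1, t = 0) and r₁ = 150 = a·0 + b·1 (s = 0, t = 1); each new remainder r_{k+1} = r_{k-1} − q_k·r_k inherits s_{k+1} = s_{k-1} − q_k·s_k, t_{k+1} = t_{k-1} − q_k·t_k, so r_k = a·s_k + b·t_k at every step:
  q = 1: r = 94, s = 1 − 1·0 = 1, t = 0 − 1·1 = -1  (check: 244·1 + 150·(-1) = 94)
  q = 1: r = 56, s = 0 − 1·1 = -1, t = 1 − 1·(-1) = 2  (check: 244·(-1) + 150·2 = 56)
  q = 1: r = 38, s = 1 − 1·(-1) = 2, t = -1 − 1·2 = -3  (check: 244·2 + 150·(-3) = 38)
  q = 1: r = 18, s = -1 − 1·2 = -3, t = 2 − 1·(-3) = 5  (check: 244·(-3) + 150·5 = 18)
  q = 2: r = 2, s = 2 − 2·(-3) = 8, t = -3 − 2·5 = -13  (check: 244·8 + 150·(-13) = 2)
The row with r = 2 (the gcd) gives the Bezout coefficients s = 8, t = -13.
Result: 244 · (8) + 150 · (-13) = 2.

gcd(244, 150) = 2; s = 8, t = -13 (check: 244·8 + 150·(-13) = 2).


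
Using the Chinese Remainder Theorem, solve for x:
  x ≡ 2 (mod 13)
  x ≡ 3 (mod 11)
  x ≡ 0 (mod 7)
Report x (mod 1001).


Moduli 13, 11, 7 are pairwise coprime; by CRT there is a unique solution modulo M = 13 · 11 · 7 = 1001.
Solve pairwise, accumulating the modulus:
  Start with x ≡ 2 (mod 13).
  Combine with x ≡ 3 (mod 11): since gcd(13, 11) = 1, we get a unique residue mod 143.
    Write x = 2 + 13·t and substitute into x ≡ 3 (mod 11): 13·t ≡ 3 − 2 = 1 (mod 11).
    Reduce coefficients mod 11: 2·t ≡ 1 (mod 11).
    The inverse of 2 mod 11 is 6 (since 2·6 = 12 = 1·11 + 1), so t ≡ 6·1 = 6 ≡ 6 (mod 11).
    Then x = 2 + 13·6 = 80, valid modulo lcm(13, 11) = 143: x ≡ 80 (mod 143).
  Combine with x ≡ 0 (mod 7): since gcd(143, 7) = 1, we get a unique residue mod 1001.
    Write x = 80 + 143·t and substitute into x ≡ 0 (mod 7): 143·t ≡ 0 − 80 = -80 (mod 7).
    Reduce coefficients mod 7: 3·t ≡ 4 (mod 7).
    The inverse of 3 mod 7 is 5 (since 3·5 = 15 = 2·7 + 1), so t ≡ 5·4 = 20 ≡ 6 (mod 7).
    Then x = 80 + 143·6 = 938, valid modulo lcm(143, 7) = 1001: x ≡ 938 (mod 1001).
Verify: 938 mod 13 = 2 ✓, 938 mod 11 = 3 ✓, 938 mod 7 = 0 ✓.

x ≡ 938 (mod 1001).


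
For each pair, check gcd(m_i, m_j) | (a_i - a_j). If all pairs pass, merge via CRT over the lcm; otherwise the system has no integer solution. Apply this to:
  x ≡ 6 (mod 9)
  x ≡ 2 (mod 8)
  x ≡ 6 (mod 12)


Moduli 9, 8, 12 are not pairwise coprime, so CRT works modulo lcm(m_i) when all pairwise compatibility conditions hold.
Pairwise compatibility: gcd(m_i, m_j) must divide a_i - a_j for every pair.
Merge one congruence at a time:
  Start: x ≡ 6 (mod 9).
  Combine with x ≡ 2 (mod 8): gcd(9, 8) = 1; 2 - 6 = -4, which IS divisible by 1, so compatible.
    Write x = 6 + 9·t and substitute into x ≡ 2 (mod 8): 9·t ≡ 2 − 6 = -4 (mod 8).
    Reduce coefficients mod 8: 1·t ≡ 4 (mod 8).
    So t ≡ 4 (mod 8).
    Then x = 6 + 9·4 = 42, valid modulo lcm(9, 8) = 72: x ≡ 42 (mod 72).
  Combine with x ≡ 6 (mod 12): gcd(72, 12) = 12; 6 - 42 = -36, which IS divisible by 12, so compatible.
    Write x = 42 + 72·t and substitute into x ≡ 6 (mod 12): 72·t ≡ 6 − 42 = -36 (mod 12).
    Divide the congruence (and modulus) by g = 12: 6·t ≡ -3 (mod 1).
    Modulo 1 every t works; take t = 0.
    Then x = 42 + 72·0 = 42, valid modulo lcm(72, 12) = 72: x ≡ 42 (mod 72).
Verify: 42 mod 9 = 6, 42 mod 8 = 2, 42 mod 12 = 6.

x ≡ 42 (mod 72).


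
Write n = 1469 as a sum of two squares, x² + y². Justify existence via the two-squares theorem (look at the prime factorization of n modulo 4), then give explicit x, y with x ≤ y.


Step 1: Factor n = 1469 = 13 · 113.
Step 2: Check the mod-4 condition on each prime factor: 13 ≡ 1 (mod 4), exponent 1; 113 ≡ 1 (mod 4), exponent 1.
All primes ≡ 3 (mod 4) appear to even exponent (or don't appear), so by the two-squares theorem n IS expressible as a sum of two squares.
Step 3: Build a representation. Here n = 13 · 113 is a product of primes ≡ 1 (mod 4). Each prime p ≡ 1 (mod 4) is itself a sum of two squares; find a² by testing p − a² for a perfect square:
  13: 13 − 1² = 12, 13 − 2² = 9 = 3² ⇒ 13 = 2² + 3².
  113: 113 − 1² = 112, 113 − 2² = 109, 113 − 3² = 104, 113 − 4² = 97, 113 − 5² = 88, 113 − 6² = 77, 113 − 7² = 64 = 8² ⇒ 113 = 7² + 8².
  Combine using the Brahmagupta–Fibonacci identity (a² + b²)(c² + d²) = (ac − bd)² + (ad + bc)² = (ac + bd)² + (ad − bc)²:
  13 · 113 = 1469: from (2² + 3²)(7² + 8²), take (2·7 − 3·8, 2·8 + 3·7) = (14 − 24, 16 + 21) = (-10, 37); dropping signs (only squares matter) gives (10, 37); check 10² + 37² = 100 + 1369 = 1469 ✓.
Step 4: Order so x ≤ y and verify: 10² + 37² = 100 + 1369 = 1469 = n. ✓

n = 1469 = 10² + 37² (one valid representation with x ≤ y).


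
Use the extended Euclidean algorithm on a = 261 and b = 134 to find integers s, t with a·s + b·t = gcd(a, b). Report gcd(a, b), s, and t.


Euclidean algorithm on (261, 134) — divide until remainder is 0:
  261 = 1 · 134 + 127
  134 = 1 · 127 + 7
  127 = 18 · 7 + 1
  7 = 7 · 1 + 0
gcd(261, 134) = 1.
Track Bezout coefficients alongside the remainders: start with r₀ = 261 = a·1 + b·0 (s = 1, t = 0) and r₁ = 134 = a·0 + b·1 (s = 0, t = 1); each new remainder r_{k+1} = r_{k-1} − q_k·r_k inherits s_{k+1} = s_{k-1} − q_k·s_k, t_{k+1} = t_{k-1} − q_k·t_k, so r_k = a·s_k + b·t_k at every step:
  q = 1: r = 127, s = 1 − 1·0 = 1, t = 0 − 1·1 = -1  (check: 261·1 + 134·(-1) = 127)
  q = 1: r = 7, s = 0 − 1·1 = -1, t = 1 − 1·(-1) = 2  (check: 261·(-1) + 134·2 = 7)
  q = 18: r = 1, s = 1 − 18·(-1) = 19, t = -1 − 18·2 = -37  (check: 261·19 + 134·(-37) = 1)
The row with r = 1 (the gcd) gives the Bezout coefficients s = 19, t = -37.
Result: 261 · (19) + 134 · (-37) = 1.

gcd(261, 134) = 1; s = 19, t = -37 (check: 261·19 + 134·(-37) = 1).


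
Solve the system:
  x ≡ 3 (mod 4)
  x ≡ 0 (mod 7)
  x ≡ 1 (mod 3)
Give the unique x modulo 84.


Moduli 4, 7, 3 are pairwise coprime; by CRT there is a unique solution modulo M = 4 · 7 · 3 = 84.
Solve pairwise, accumulating the modulus:
  Start with x ≡ 3 (mod 4).
  Combine with x ≡ 0 (mod 7): since gcd(4, 7) = 1, we get a unique residue mod 28.
    Write x = 3 + 4·t and substitute into x ≡ 0 (mod 7): 4·t ≡ 0 − 3 = -3 (mod 7).
    Reduce coefficients mod 7: 4·t ≡ 4 (mod 7).
    The inverse of 4 mod 7 is 2 (since 4·2 = 8 = 1·7 + 1), so t ≡ 2·4 = 8 ≡ 1 (mod 7).
    Then x = 3 + 4·1 = 7, valid modulo lcm(4, 7) = 28: x ≡ 7 (mod 28).
  Combine with x ≡ 1 (mod 3): since gcd(28, 3) = 1, we get a unique residue mod 84.
    Write x = 7 + 28·t and substitute into x ≡ 1 (mod 3): 28·t ≡ 1 − 7 = -6 (mod 3).
    Reduce coefficients mod 3: 1·t ≡ 0 (mod 3).
    So t ≡ 0 (mod 3).
    Then x = 7 + 28·0 = 7, valid modulo lcm(28, 3) = 84: x ≡ 7 (mod 84).
Verify: 7 mod 4 = 3 ✓, 7 mod 7 = 0 ✓, 7 mod 3 = 1 ✓.

x ≡ 7 (mod 84).


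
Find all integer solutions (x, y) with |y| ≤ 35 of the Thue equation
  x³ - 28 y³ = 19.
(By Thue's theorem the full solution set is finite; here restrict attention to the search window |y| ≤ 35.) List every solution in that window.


The equation is x³ - 28y³ = 19. For fixed y, x³ = 28·y³ + 19, so a solution requires the RHS to be a perfect cube.
Strategy: iterate y from -35 to 35, compute RHS = 28·y³ + 19, and check whether it is a (positive or negative) perfect cube.
Check small values of y:
  y = 0: RHS = 19 is not a perfect cube.
  y = 1: RHS = 47 is not a perfect cube.
  y = -1: RHS = -9 is not a perfect cube.
  y = 2: RHS = 243 is not a perfect cube.
  y = -2: RHS = -205 is not a perfect cube.
  y = 3: RHS = 775 is not a perfect cube.
  y = -3: RHS = -737 is not a perfect cube.
Continuing the search up to |y| = 35 finds no solutions either.
No (x, y) in the scanned range satisfies the equation.

No integer solutions with |y| ≤ 35.


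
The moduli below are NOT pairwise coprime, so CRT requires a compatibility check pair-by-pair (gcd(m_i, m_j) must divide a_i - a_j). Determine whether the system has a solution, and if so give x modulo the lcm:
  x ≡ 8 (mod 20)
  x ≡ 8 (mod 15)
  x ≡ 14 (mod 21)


Moduli 20, 15, 21 are not pairwise coprime, so CRT works modulo lcm(m_i) when all pairwise compatibility conditions hold.
Pairwise compatibility: gcd(m_i, m_j) must divide a_i - a_j for every pair.
Merge one congruence at a time:
  Start: x ≡ 8 (mod 20).
  Combine with x ≡ 8 (mod 15): gcd(20, 15) = 5; 8 - 8 = 0, which IS divisible by 5, so compatible.
    Write x = 8 + 20·t and substitute into x ≡ 8 (mod 15): 20·t ≡ 8 − 8 = 0 (mod 15).
    Divide the congruence (and modulus) by g = 5: 4·t ≡ 0 (mod 3).
    Reduce coefficients mod 3: 1·t ≡ 0 (mod 3).
    So t ≡ 0 (mod 3).
    Then x = 8 + 20·0 = 8, valid modulo lcm(20, 15) = 60: x ≡ 8 (mod 60).
  Combine with x ≡ 14 (mod 21): gcd(60, 21) = 3; 14 - 8 = 6, which IS divisible by 3, so compatible.
    Write x = 8 + 60·t and substitute into x ≡ 14 (mod 21): 60·t ≡ 14 − 8 = 6 (mod 21).
    Divide the congruence (and modulus) by g = 3: 20·t ≡ 2 (mod 7).
    Reduce coefficients mod 7: 6·t ≡ 2 (mod 7).
    The inverse of 6 mod 7 is 6 (since 6·6 = 36 = 5·7 + 1), so t ≡ 6·2 = 12 ≡ 5 (mod 7).
    Then x = 8 + 60·5 = 308, valid modulo lcm(60, 21) = 420: x ≡ 308 (mod 420).
Verify: 308 mod 20 = 8, 308 mod 15 = 8, 308 mod 21 = 14.

x ≡ 308 (mod 420).


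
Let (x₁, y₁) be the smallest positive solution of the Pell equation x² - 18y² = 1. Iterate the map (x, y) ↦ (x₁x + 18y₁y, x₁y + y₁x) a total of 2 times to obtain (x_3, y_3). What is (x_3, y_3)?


Step 1: Find the fundamental solution (x₁, y₁) of x² - 18y² = 1.
  Expand √18 as a continued fraction. a₀ = ⌊√18⌋ = 4; iterate m_{k+1} = d_k·a_k − m_k, d_{k+1} = (18 − m_{k+1}²)/d_k, a_{k+1} = ⌊(a₀ + m_{k+1})/d_{k+1}⌋ (starting m₀ = 0, d₀ = 1), with convergents p_k = a_k·p_{k-1} + p_{k-2}, q_k = a_k·q_{k-1} + q_{k-2} (p₋₁ = 1, q₋₁ = 0):
  k = 0: a₀ = 4; p₀/q₀ = 4/1; p₀² − 18·q₀² = 16 − 18 = -2.
  k = 1: m = 4, d = 2, a = ⌊(4 + 4)/2⌋ = 4; p/q = (4·4 + 1)/(4·1 + 0) = 17/4; p² − 18·q² = 289 − 288 = 1.
  The first convergent with p² − 18·q² = 1 gives the fundamental solution (x₁, y₁) = (17, 4).
Step 2: Apply the recurrence (x_{n+1}, y_{n+1}) = (x₁x_n + 18y₁y_n, x₁y_n + y₁x_n) repeatedly.
  From (x_1, y_1) = (17, 4): x_2 = 17·17 + 18·4·4 = 577; y_2 = 17·4 + 4·17 = 136.
  From (x_2, y_2) = (577, 136): x_3 = 17·577 + 18·4·136 = 19601; y_3 = 17·136 + 4·577 = 4620.
Step 3: Verify x_3² - 18·y_3² = 384199201 - 384199200 = 1 (should be 1). ✓

(x_1, y_1) = (17, 4); (x_3, y_3) = (19601, 4620).


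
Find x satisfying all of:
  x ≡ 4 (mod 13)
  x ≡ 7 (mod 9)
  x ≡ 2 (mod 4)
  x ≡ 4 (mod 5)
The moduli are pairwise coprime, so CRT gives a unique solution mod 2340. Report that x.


Product of moduli M = 13 · 9 · 4 · 5 = 2340.
Merge one congruence at a time:
  Start: x ≡ 4 (mod 13).
  Combine with x ≡ 7 (mod 9); new modulus lcm = 117.
    Write x = 4 + 13·t and substitute into x ≡ 7 (mod 9): 13·t ≡ 7 − 4 = 3 (mod 9).
    Reduce coefficients mod 9: 4·t ≡ 3 (mod 9).
    The inverse of 4 mod 9 is 7 (since 4·7 = 28 = 3·9 + 1), so t ≡ 7·3 = 21 ≡ 3 (mod 9).
    Then x = 4 + 13·3 = 43, valid modulo lcm(13, 9) = 117: x ≡ 43 (mod 117).
  Combine with x ≡ 2 (mod 4); new modulus lcm = 468.
    Write x = 43 + 117·t and substitute into x ≡ 2 (mod 4): 117·t ≡ 2 − 43 = -41 (mod 4).
    Reduce coefficients mod 4: 1·t ≡ 3 (mod 4).
    So t ≡ 3 (mod 4).
    Then x = 43 + 117·3 = 394, valid modulo lcm(117, 4) = 468: x ≡ 394 (mod 468).
  Combine with x ≡ 4 (mod 5); new modulus lcm = 2340.
    Write x = 394 + 468·t and substitute into x ≡ 4 (mod 5): 468·t ≡ 4 − 394 = -390 (mod 5).
    Reduce coefficients mod 5: 3·t ≡ 0 (mod 5).
    The inverse of 3 mod 5 is 2 (since 3·2 = 6 = 1·5 + 1), so t ≡ 2·0 = 0 ≡ 0 (mod 5).
    Then x = 394 + 468·0 = 394, valid modulo lcm(468, 5) = 2340: x ≡ 394 (mod 2340).
Verify against each original: 394 mod 13 = 4, 394 mod 9 = 7, 394 mod 4 = 2, 394 mod 5 = 4.

x ≡ 394 (mod 2340).


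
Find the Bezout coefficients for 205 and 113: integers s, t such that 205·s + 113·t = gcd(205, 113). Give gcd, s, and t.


Euclidean algorithm on (205, 113) — divide until remainder is 0:
  205 = 1 · 113 + 92
  113 = 1 · 92 + 21
  92 = 4 · 21 + 8
  21 = 2 · 8 + 5
  8 = 1 · 5 + 3
  5 = 1 · 3 + 2
  3 = 1 · 2 + 1
  2 = 2 · 1 + 0
gcd(205, 113) = 1.
Track Bezout coefficients alongside the remainders: start with r₀ = 205 = a·1 + b·0 (s = 1, t = 0) and r₁ = 113 = a·0 + b·1 (s = 0, t = 1); each new remainder r_{k+1} = r_{k-1} − q_k·r_k inherits s_{k+1} = s_{k-1} − q_k·s_k, t_{k+1} = t_{k-1} − q_k·t_k, so r_k = a·s_k + b·t_k at every step:
  q = 1: r = 92, s = 1 − 1·0 = 1, t = 0 − 1·1 = -1  (check: 205·1 + 113·(-1) = 92)
  q = 1: r = 21, s = 0 − 1·1 = -1, t = 1 − 1·(-1) = 2  (check: 205·(-1) + 113·2 = 21)
  q = 4: r = 8, s = 1 − 4·(-1) = 5, t = -1 − 4·2 = -9  (check: 205·5 + 113·(-9) = 8)
  q = 2: r = 5, s = -1 − 2·5 = -11, t = 2 − 2·(-9) = 20  (check: 205·(-11) + 113·20 = 5)
  q = 1: r = 3, s = 5 − 1·(-11) = 16, t = -9 − 1·20 = -29  (check: 205·16 + 113·(-29) = 3)
  q = 1: r = 2, s = -11 − 1·16 = -27, t = 20 − 1·(-29) = 49  (check: 205·(-27) + 113·49 = 2)
  q = 1: r = 1, s = 16 − 1·(-27) = 43, t = -29 − 1·49 = -78  (check: 205·43 + 113·(-78) = 1)
The row with r = 1 (the gcd) gives the Bezout coefficients s = 43, t = -78.
Result: 205 · (43) + 113 · (-78) = 1.

gcd(205, 113) = 1; s = 43, t = -78 (check: 205·43 + 113·(-78) = 1).


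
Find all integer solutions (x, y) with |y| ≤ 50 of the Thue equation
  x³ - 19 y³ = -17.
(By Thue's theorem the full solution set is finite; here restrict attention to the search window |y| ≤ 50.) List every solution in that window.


The equation is x³ - 19y³ = -17. For fixed y, x³ = 19·y³ − 17, so a solution requires the RHS to be a perfect cube.
Strategy: iterate y from -50 to 50, compute RHS = 19·y³ − 17, and check whether it is a (positive or negative) perfect cube.
Check small values of y:
  y = 0: RHS = -17 is not a perfect cube.
  y = 1: RHS = 2 is not a perfect cube.
  y = -1: RHS = -36 is not a perfect cube.
  y = 2: RHS = 135 is not a perfect cube.
  y = -2: RHS = -169 is not a perfect cube.
  y = 3: RHS = 496 is not a perfect cube.
  y = -3: RHS = -530 is not a perfect cube.
Continuing the search up to |y| = 50 finds no solutions either.
No (x, y) in the scanned range satisfies the equation.

No integer solutions with |y| ≤ 50.


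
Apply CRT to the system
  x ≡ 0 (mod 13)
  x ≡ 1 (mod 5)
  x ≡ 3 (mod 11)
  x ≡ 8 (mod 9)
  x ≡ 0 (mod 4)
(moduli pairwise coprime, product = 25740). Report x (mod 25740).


Product of moduli M = 13 · 5 · 11 · 9 · 4 = 25740.
Merge one congruence at a time:
  Start: x ≡ 0 (mod 13).
  Combine with x ≡ 1 (mod 5); new modulus lcm = 65.
    Write x = 0 + 13·t and substitute into x ≡ 1 (mod 5): 13·t ≡ 1 − 0 = 1 (mod 5).
    Reduce coefficients mod 5: 3·t ≡ 1 (mod 5).
    The inverse of 3 mod 5 is 2 (since 3·2 = 6 = 1·5 + 1), so t ≡ 2·1 = 2 ≡ 2 (mod 5).
    Then x = 0 + 13·2 = 26, valid modulo lcm(13, 5) = 65: x ≡ 26 (mod 65).
  Combine with x ≡ 3 (mod 11); new modulus lcm = 715.
    Write x = 26 + 65·t and substitute into x ≡ 3 (mod 11): 65·t ≡ 3 − 26 = -23 (mod 11).
    Reduce coefficients mod 11: 10·t ≡ 10 (mod 11).
    The inverse of 10 mod 11 is 10 (since 10·10 = 100 = 9·11 + 1), so t ≡ 10·10 = 100 ≡ 1 (mod 11).
    Then x = 26 + 65·1 = 91, valid modulo lcm(65, 11) = 715: x ≡ 91 (mod 715).
  Combine with x ≡ 8 (mod 9); new modulus lcm = 6435.
    Write x = 91 + 715·t and substitute into x ≡ 8 (mod 9): 715·t ≡ 8 − 91 = -83 (mod 9).
    Reduce coefficients mod 9: 4·t ≡ 7 (mod 9).
    The inverse of 4 mod 9 is 7 (since 4·7 = 28 = 3·9 + 1), so t ≡ 7·7 = 49 ≡ 4 (mod 9).
    Then x = 91 + 715·4 = 2951, valid modulo lcm(715, 9) = 6435: x ≡ 2951 (mod 6435).
  Combine with x ≡ 0 (mod 4); new modulus lcm = 25740.
    Write x = 2951 + 6435·t and substitute into x ≡ 0 (mod 4): 6435·t ≡ 0 − 2951 = -2951 (mod 4).
    Reduce coefficients mod 4: 3·t ≡ 1 (mod 4).
    The inverse of 3 mod 4 is 3 (since 3·3 = 9 = 2·4 + 1), so t ≡ 3·1 = 3 ≡ 3 (mod 4).
    Then x = 2951 + 6435·3 = 22256, valid modulo lcm(6435, 4) = 25740: x ≡ 22256 (mod 25740).
Verify against each original: 22256 mod 13 = 0, 22256 mod 5 = 1, 22256 mod 11 = 3, 22256 mod 9 = 8, 22256 mod 4 = 0.

x ≡ 22256 (mod 25740).


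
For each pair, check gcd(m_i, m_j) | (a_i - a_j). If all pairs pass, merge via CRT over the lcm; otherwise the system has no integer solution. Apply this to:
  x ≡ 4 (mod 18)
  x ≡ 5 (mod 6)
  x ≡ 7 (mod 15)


Moduli 18, 6, 15 are not pairwise coprime, so CRT works modulo lcm(m_i) when all pairwise compatibility conditions hold.
Pairwise compatibility: gcd(m_i, m_j) must divide a_i - a_j for every pair.
Merge one congruence at a time:
  Start: x ≡ 4 (mod 18).
  Combine with x ≡ 5 (mod 6): gcd(18, 6) = 6, and 5 - 4 = 1 is NOT divisible by 6.
    ⇒ system is inconsistent (no integer solution).

No solution (the system is inconsistent).


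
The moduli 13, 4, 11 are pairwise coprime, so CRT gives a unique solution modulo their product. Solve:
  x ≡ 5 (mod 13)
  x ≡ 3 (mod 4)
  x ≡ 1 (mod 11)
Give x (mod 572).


Moduli 13, 4, 11 are pairwise coprime; by CRT there is a unique solution modulo M = 13 · 4 · 11 = 572.
Solve pairwise, accumulating the modulus:
  Start with x ≡ 5 (mod 13).
  Combine with x ≡ 3 (mod 4): since gcd(13, 4) = 1, we get a unique residue mod 52.
    Write x = 5 + 13·t and substitute into x ≡ 3 (mod 4): 13·t ≡ 3 − 5 = -2 (mod 4).
    Reduce coefficients mod 4: 1·t ≡ 2 (mod 4).
    So t ≡ 2 (mod 4).
    Then x = 5 + 13·2 = 31, valid modulo lcm(13, 4) = 52: x ≡ 31 (mod 52).
  Combine with x ≡ 1 (mod 11): since gcd(52, 11) = 1, we get a unique residue mod 572.
    Write x = 31 + 52·t and substitute into x ≡ 1 (mod 11): 52·t ≡ 1 − 31 = -30 (mod 11).
    Reduce coefficients mod 11: 8·t ≡ 3 (mod 11).
    The inverse of 8 mod 11 is 7 (since 8·7 = 56 = 5·11 + 1), so t ≡ 7·3 = 21 ≡ 10 (mod 11).
    Then x = 31 + 52·10 = 551, valid modulo lcm(52, 11) = 572: x ≡ 551 (mod 572).
Verify: 551 mod 13 = 5 ✓, 551 mod 4 = 3 ✓, 551 mod 11 = 1 ✓.

x ≡ 551 (mod 572).


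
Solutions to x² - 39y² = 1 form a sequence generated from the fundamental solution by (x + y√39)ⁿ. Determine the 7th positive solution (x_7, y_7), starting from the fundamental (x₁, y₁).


Step 1: Find the fundamental solution (x₁, y₁) of x² - 39y² = 1.
  Expand √39 as a continued fraction. a₀ = ⌊√39⌋ = 6; iterate m_{k+1} = d_k·a_k − m_k, d_{k+1} = (39 − m_{k+1}²)/d_k, a_{k+1} = ⌊(a₀ + m_{k+1})/d_{k+1}⌋ (starting m₀ = 0, d₀ = 1), with convergents p_k = a_k·p_{k-1} + p_{k-2}, q_k = a_k·q_{k-1} + q_{k-2} (p₋₁ = 1, q₋₁ = 0):
  k = 0: a₀ = 6; p₀/q₀ = 6/1; p₀² − 39·q₀² = 36 − 39 = -3.
  k = 1: m = 6, d = 3, a = ⌊(6 + 6)/3⌋ = 4; p/q = (4·6 + 1)/(4·1 + 0) = 25/4; p² − 39·q² = 625 − 624 = 1.
  The first convergent with p² − 39·q² = 1 gives the fundamental solution (x₁, y₁) = (25, 4).
Step 2: Apply the recurrence (x_{n+1}, y_{n+1}) = (x₁x_n + 39y₁y_n, x₁y_n + y₁x_n) repeatedly.
  From (x_1, y_1) = (25, 4): x_2 = 25·25 + 39·4·4 = 1249; y_2 = 25·4 + 4·25 = 200.
  From (x_2, y_2) = (1249, 200): x_3 = 25·1249 + 39·4·200 = 62425; y_3 = 25·200 + 4·1249 = 9996.
  From (x_3, y_3) = (62425, 9996): x_4 = 25·62425 + 39·4·9996 = 3120001; y_4 = 25·9996 + 4·62425 = 499600.
  From (x_4, y_4) = (3120001, 499600): x_5 = 25·3120001 + 39·4·499600 = 155937625; y_5 = 25·499600 + 4·3120001 = 24970004.
  From (x_5, y_5) = (155937625, 24970004): x_6 = 25·155937625 + 39·4·24970004 = 7793761249; y_6 = 25·24970004 + 4·155937625 = 1248000600.
  From (x_6, y_6) = (7793761249, 1248000600): x_7 = 25·7793761249 + 39·4·1248000600 = 389532124825; y_7 = 25·1248000600 + 4·7793761249 = 62375059996.
Step 3: Verify x_7² - 39·y_7² = 151735276270679381280625 - 151735276270679381280624 = 1 (should be 1). ✓

(x_1, y_1) = (25, 4); (x_7, y_7) = (389532124825, 62375059996).
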